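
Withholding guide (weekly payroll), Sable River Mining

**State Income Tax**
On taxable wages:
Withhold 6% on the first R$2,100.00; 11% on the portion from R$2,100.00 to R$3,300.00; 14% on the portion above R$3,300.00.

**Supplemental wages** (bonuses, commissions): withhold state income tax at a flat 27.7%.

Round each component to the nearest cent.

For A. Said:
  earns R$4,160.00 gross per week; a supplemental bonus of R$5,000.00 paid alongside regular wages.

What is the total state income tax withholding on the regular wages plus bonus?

R$1,763.40

State Income Tax: taxable = R$4,160.00
  R$258.00 + 14% × (R$4,160.00 − R$3,300.00) = R$258.00 + 14% × R$860.00 = R$378.40
Supplemental (27.7% flat on bonus): 27.7% × R$5,000.00 = R$1,385.00
Total state income tax: R$378.40 + R$1,385.00 = R$1,763.40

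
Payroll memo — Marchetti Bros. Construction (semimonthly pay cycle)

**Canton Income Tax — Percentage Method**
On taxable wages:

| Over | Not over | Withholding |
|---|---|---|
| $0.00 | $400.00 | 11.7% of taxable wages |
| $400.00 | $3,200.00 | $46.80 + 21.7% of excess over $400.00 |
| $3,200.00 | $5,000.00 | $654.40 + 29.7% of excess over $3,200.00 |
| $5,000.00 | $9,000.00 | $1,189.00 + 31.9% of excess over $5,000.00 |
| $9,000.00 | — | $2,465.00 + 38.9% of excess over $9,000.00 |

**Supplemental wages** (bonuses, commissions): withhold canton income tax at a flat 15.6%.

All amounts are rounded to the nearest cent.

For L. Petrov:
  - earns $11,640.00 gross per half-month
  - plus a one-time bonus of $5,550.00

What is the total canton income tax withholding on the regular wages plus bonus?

$4,357.76

Canton Income Tax: taxable = $11,640.00
  $2,465.00 + 38.9% × ($11,640.00 − $9,000.00) = $2,465.00 + 38.9% × $2,640.00 = $3,491.96
Supplemental (15.6% flat on bonus): 15.6% × $5,550.00 = $865.80
Total canton income tax: $3,491.96 + $865.80 = $4,357.76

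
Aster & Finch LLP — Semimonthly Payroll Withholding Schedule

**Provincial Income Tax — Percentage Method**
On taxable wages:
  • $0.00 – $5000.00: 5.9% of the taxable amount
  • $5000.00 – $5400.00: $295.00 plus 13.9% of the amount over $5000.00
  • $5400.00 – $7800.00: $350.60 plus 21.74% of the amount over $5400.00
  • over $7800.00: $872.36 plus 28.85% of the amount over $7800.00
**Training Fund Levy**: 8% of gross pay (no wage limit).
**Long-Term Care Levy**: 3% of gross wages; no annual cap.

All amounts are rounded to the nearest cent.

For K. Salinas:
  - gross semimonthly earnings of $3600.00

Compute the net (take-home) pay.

Provincial Income Tax: taxable = $3600.00
  5.9% × $3600.00 = $212.40
Training Fund Levy: 8% × $3600.00 = $288.00
Long-Term Care Levy: 3% × $3600.00 = $108.00
Total withheld: $212.40 + $288.00 + $108.00 = $608.40
Net pay: $3600.00 − $608.40 = $2991.60

$2991.60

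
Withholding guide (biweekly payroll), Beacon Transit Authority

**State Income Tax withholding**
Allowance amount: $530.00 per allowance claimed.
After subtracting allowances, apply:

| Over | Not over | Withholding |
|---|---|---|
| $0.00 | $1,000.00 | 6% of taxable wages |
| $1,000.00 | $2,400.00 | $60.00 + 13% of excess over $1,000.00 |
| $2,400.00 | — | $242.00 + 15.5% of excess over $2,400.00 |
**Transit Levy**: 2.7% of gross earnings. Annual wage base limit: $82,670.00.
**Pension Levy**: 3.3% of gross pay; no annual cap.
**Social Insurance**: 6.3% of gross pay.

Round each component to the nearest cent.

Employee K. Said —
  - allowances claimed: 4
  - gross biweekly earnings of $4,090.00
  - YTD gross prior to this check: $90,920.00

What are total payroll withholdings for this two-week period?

$578.74

State Income Tax: taxable = $4,090.00 − 4×$530.00 = $1,970.00
  $60.00 + 13% × ($1,970.00 − $1,000.00) = $60.00 + 13% × $970.00 = $186.10
Transit Levy: YTD $90,920.00 ≥ cap $82,670.00 → $0.00
Pension Levy: 3.3% × $4,090.00 = $134.97
Social Insurance: 6.3% × $4,090.00 = $257.67
Total: $186.10 + $0.00 + $134.97 + $257.67 = $578.74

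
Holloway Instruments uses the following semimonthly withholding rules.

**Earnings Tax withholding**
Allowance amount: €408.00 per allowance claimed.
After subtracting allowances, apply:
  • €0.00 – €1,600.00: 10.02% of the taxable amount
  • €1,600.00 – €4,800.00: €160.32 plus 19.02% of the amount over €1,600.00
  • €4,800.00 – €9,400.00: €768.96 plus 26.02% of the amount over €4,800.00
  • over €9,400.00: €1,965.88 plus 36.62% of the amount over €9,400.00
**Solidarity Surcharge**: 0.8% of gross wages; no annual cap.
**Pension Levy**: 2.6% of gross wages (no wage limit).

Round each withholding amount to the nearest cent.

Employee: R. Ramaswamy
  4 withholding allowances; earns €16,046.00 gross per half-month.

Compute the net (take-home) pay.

Earnings Tax: taxable = €16,046.00 − 4×€408.00 = €14,414.00
  €1,965.88 + 36.62% × (€14,414.00 − €9,400.00) = €1,965.88 + 36.62% × €5,014.00 = €3,802.01
Solidarity Surcharge: 0.8% × €16,046.00 = €128.37
Pension Levy: 2.6% × €16,046.00 = €417.20
Total withheld: €3,802.01 + €128.37 + €417.20 = €4,347.58
Net pay: €16,046.00 − €4,347.58 = €11,698.42

€11,698.42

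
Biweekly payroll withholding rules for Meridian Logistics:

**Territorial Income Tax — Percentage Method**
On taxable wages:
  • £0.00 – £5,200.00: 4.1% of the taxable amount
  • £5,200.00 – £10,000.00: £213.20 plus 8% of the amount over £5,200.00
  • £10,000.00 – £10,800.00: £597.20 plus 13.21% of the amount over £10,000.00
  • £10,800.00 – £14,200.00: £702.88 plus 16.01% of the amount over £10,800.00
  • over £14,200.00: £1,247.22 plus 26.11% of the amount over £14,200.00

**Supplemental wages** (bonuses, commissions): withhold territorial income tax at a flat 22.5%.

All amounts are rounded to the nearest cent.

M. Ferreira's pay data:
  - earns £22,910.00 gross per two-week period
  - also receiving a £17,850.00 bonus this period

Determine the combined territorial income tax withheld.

Territorial Income Tax: taxable = £22,910.00
  £1,247.22 + 26.11% × (£22,910.00 − £14,200.00) = £1,247.22 + 26.11% × £8,710.00 = £3,521.40
Supplemental (22.5% flat on bonus): 22.5% × £17,850.00 = £4,016.25
Total territorial income tax: £3,521.40 + £4,016.25 = £7,537.65

£7,537.65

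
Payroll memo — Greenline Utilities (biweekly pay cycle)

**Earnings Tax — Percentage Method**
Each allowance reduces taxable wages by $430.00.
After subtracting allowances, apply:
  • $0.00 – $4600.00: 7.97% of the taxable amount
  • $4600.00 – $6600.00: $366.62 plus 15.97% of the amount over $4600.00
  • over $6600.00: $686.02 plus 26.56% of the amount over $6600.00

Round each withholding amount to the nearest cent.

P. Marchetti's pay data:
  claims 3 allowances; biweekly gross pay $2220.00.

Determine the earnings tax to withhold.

$74.12

Earnings Tax: taxable = $2220.00 − 3×$430.00 = $930.00
  7.97% × $930.00 = $74.12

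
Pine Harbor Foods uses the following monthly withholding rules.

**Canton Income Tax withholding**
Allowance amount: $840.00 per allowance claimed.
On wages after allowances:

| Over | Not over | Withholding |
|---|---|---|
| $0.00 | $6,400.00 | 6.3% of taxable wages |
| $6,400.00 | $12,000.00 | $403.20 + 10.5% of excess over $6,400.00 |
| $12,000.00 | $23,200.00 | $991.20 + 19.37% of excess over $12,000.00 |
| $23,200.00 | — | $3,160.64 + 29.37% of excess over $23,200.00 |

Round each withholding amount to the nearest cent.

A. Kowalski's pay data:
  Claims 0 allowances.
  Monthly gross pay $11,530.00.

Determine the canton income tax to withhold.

$941.85

Canton Income Tax: taxable = $11,530.00
  $403.20 + 10.5% × ($11,530.00 − $6,400.00) = $403.20 + 10.5% × $5,130.00 = $941.85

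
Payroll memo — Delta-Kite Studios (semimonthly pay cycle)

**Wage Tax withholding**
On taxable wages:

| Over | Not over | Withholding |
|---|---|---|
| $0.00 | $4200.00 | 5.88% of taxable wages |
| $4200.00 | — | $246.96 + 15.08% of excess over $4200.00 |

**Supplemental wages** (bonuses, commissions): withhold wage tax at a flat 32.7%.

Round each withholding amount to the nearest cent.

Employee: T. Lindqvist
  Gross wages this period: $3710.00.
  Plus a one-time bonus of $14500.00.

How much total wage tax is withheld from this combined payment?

Wage Tax: taxable = $3710.00
  5.88% × $3710.00 = $218.15
Supplemental (32.7% flat on bonus): 32.7% × $14500.00 = $4741.50
Total wage tax: $218.15 + $4741.50 = $4959.65

$4959.65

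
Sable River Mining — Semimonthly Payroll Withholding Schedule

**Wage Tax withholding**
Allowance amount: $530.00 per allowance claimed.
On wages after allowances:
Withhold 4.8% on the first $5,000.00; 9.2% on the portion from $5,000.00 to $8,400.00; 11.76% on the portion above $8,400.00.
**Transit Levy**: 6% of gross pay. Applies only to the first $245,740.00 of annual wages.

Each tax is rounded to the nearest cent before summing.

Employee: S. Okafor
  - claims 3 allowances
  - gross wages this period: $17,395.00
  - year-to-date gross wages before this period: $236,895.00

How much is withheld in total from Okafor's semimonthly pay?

Wage Tax: taxable = $17,395.00 − 3×$530.00 = $15,805.00
  $552.80 + 11.76% × ($15,805.00 − $8,400.00) = $552.80 + 11.76% × $7,405.00 = $1,423.63
Transit Levy: cap $245,740.00 − YTD $236,895.00 = $8,845.00 subject; 6% × $8,845.00 = $530.70
Total: $1,423.63 + $530.70 = $1,954.33

$1,954.33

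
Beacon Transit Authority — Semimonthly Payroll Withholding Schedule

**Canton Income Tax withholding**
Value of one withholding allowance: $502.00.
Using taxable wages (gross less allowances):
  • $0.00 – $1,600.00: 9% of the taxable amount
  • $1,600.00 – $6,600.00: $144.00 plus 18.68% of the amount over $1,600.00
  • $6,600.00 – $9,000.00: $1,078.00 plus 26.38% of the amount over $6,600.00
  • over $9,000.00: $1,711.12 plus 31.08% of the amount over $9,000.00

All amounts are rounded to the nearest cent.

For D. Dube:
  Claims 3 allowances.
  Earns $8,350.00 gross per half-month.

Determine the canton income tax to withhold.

Canton Income Tax: taxable = $8,350.00 − 3×$502.00 = $6,844.00
  $1,078.00 + 26.38% × ($6,844.00 − $6,600.00) = $1,078.00 + 26.38% × $244.00 = $1,142.37

$1,142.37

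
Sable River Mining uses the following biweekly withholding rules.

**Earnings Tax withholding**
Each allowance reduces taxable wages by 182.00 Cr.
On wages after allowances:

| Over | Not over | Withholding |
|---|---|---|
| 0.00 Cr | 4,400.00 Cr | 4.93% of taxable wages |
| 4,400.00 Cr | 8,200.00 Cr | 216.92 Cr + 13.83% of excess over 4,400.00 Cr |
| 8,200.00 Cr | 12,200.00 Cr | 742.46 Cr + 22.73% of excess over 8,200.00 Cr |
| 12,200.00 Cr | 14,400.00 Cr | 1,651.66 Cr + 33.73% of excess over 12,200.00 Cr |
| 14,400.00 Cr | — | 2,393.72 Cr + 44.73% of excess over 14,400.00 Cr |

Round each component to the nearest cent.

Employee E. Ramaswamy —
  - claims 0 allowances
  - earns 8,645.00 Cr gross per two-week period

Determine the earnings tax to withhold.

Earnings Tax: taxable = 8,645.00 Cr
  742.46 Cr + 22.73% × (8,645.00 Cr − 8,200.00 Cr) = 742.46 Cr + 22.73% × 445.00 Cr = 843.61 Cr

843.61 Cr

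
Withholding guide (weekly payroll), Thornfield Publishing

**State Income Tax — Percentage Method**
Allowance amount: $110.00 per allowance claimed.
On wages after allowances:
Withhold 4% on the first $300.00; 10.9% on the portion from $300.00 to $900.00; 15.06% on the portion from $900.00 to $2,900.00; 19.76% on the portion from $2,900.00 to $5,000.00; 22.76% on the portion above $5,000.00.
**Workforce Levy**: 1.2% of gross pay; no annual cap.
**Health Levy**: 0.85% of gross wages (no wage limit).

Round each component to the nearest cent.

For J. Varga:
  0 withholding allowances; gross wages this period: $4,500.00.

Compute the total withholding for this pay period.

$787.01

State Income Tax: taxable = $4,500.00
  $378.60 + 19.76% × ($4,500.00 − $2,900.00) = $378.60 + 19.76% × $1,600.00 = $694.76
Workforce Levy: 1.2% × $4,500.00 = $54.00
Health Levy: 0.85% × $4,500.00 = $38.25
Total: $694.76 + $54.00 + $38.25 = $787.01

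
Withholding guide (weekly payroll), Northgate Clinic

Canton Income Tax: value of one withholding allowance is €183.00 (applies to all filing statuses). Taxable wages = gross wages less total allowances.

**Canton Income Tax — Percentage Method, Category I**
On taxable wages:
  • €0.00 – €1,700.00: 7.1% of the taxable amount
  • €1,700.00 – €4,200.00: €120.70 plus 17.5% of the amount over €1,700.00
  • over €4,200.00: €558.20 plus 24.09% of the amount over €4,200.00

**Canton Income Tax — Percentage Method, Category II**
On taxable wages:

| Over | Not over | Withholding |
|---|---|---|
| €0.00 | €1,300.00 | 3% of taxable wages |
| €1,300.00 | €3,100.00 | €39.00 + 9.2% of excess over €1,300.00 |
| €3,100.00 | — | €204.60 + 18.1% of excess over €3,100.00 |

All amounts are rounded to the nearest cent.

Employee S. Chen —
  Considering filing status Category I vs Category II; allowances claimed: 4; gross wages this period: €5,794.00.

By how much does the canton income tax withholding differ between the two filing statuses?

€206.14

Canton Income Tax (Category I): taxable = €5,794.00 − 4×€183.00 = €5,062.00
  €558.20 + 24.09% × (€5,062.00 − €4,200.00) = €558.20 + 24.09% × €862.00 = €765.86
Canton Income Tax (Category II): taxable = €5,794.00 − 4×€183.00 = €5,062.00
  €204.60 + 18.1% × (€5,062.00 − €3,100.00) = €204.60 + 18.1% × €1,962.00 = €559.72
Difference: |€765.86 − €559.72| = €206.14 (higher under Category I)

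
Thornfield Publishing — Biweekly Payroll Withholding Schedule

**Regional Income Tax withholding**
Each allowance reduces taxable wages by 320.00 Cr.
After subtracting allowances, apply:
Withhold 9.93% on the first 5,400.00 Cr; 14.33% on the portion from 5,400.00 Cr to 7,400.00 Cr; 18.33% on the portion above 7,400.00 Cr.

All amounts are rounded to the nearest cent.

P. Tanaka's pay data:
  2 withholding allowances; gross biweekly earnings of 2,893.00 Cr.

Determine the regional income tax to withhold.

223.72 Cr

Regional Income Tax: taxable = 2,893.00 Cr − 2×320.00 Cr = 2,253.00 Cr
  9.93% × 2,253.00 Cr = 223.72 Cr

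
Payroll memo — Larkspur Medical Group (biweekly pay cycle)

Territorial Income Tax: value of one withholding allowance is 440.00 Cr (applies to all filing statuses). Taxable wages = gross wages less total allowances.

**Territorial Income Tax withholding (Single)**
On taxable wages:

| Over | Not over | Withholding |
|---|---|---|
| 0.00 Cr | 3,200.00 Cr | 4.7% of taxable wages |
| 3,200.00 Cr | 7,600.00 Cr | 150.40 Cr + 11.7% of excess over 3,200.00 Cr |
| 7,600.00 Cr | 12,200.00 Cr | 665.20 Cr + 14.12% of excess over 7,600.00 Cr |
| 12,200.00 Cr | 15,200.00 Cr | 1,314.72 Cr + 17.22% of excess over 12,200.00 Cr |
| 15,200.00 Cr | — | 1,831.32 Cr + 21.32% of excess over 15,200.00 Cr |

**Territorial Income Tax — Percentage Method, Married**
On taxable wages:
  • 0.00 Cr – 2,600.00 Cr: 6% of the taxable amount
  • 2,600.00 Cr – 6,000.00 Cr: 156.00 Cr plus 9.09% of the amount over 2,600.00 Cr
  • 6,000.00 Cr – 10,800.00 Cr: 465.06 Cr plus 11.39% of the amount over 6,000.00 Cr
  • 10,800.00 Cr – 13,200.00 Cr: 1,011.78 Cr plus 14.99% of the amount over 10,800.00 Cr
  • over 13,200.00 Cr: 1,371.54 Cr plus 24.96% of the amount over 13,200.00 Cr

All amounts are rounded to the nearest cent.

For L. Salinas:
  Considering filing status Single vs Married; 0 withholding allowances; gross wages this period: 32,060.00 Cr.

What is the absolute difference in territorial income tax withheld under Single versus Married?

653.13 Cr

Territorial Income Tax (Single): taxable = 32,060.00 Cr
  1,831.32 Cr + 21.32% × (32,060.00 Cr − 15,200.00 Cr) = 1,831.32 Cr + 21.32% × 16,860.00 Cr = 5,425.87 Cr
Territorial Income Tax (Married): taxable = 32,060.00 Cr
  1,371.54 Cr + 24.96% × (32,060.00 Cr − 13,200.00 Cr) = 1,371.54 Cr + 24.96% × 18,860.00 Cr = 6,079.00 Cr
Difference: |5,425.87 Cr − 6,079.00 Cr| = 653.13 Cr (higher under Married)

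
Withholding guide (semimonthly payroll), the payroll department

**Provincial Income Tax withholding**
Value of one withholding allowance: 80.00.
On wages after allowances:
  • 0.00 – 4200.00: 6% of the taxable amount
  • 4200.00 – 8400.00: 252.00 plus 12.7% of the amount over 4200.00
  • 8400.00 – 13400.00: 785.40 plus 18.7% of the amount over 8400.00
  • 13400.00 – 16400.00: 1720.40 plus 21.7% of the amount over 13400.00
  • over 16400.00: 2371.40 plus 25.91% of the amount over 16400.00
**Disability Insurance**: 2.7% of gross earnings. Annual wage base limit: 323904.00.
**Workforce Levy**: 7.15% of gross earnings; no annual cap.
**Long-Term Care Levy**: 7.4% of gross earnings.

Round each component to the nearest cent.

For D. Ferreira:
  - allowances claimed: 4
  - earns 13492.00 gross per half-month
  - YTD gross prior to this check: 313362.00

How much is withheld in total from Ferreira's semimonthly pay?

Provincial Income Tax: taxable = 13492.00 − 4×80.00 = 13172.00
  785.40 + 18.7% × (13172.00 − 8400.00) = 785.40 + 18.7% × 4772.00 = 1677.76
Disability Insurance: cap 323904.00 − YTD 313362.00 = 10542.00 subject; 2.7% × 10542.00 = 284.63
Workforce Levy: 7.15% × 13492.00 = 964.68
Long-Term Care Levy: 7.4% × 13492.00 = 998.41
Total: 1677.76 + 284.63 + 964.68 + 998.41 = 3925.48

3925.48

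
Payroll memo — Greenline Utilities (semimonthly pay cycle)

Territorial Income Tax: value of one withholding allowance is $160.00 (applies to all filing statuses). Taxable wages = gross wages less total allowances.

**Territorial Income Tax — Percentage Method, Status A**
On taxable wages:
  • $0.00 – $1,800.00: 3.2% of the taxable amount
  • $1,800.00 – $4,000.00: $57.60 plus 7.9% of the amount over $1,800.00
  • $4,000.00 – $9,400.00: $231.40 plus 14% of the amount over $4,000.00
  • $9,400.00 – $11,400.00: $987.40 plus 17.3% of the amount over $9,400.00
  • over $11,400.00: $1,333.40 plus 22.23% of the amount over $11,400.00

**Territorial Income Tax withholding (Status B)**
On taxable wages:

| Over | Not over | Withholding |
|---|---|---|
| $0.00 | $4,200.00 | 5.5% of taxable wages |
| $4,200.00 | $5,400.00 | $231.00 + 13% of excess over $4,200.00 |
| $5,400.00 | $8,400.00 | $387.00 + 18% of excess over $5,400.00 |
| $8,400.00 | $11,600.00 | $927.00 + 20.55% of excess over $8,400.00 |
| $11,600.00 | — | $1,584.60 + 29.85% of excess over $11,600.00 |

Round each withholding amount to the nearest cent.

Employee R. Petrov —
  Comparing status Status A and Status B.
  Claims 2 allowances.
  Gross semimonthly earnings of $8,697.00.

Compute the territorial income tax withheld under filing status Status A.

$844.18

Territorial Income Tax (Status A): taxable = $8,697.00 − 2×$160.00 = $8,377.00
  $231.40 + 14% × ($8,377.00 − $4,000.00) = $231.40 + 14% × $4,377.00 = $844.18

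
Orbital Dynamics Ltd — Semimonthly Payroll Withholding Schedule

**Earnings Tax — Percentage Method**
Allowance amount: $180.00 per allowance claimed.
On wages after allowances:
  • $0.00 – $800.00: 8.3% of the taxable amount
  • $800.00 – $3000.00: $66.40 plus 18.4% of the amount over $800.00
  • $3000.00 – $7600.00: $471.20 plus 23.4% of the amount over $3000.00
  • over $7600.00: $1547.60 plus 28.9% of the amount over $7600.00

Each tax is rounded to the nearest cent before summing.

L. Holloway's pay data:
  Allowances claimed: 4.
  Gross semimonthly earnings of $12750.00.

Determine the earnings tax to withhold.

$2827.87

Earnings Tax: taxable = $12750.00 − 4×$180.00 = $12030.00
  $1547.60 + 28.9% × ($12030.00 − $7600.00) = $1547.60 + 28.9% × $4430.00 = $2827.87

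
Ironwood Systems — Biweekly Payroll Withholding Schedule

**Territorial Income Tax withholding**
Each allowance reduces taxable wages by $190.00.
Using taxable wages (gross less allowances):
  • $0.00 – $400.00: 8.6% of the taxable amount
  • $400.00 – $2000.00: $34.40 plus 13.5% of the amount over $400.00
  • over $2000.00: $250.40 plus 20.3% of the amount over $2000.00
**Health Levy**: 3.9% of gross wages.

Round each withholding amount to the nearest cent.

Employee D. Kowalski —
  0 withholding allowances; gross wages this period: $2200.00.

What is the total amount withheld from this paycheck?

Territorial Income Tax: taxable = $2200.00
  $250.40 + 20.3% × ($2200.00 − $2000.00) = $250.40 + 20.3% × $200.00 = $291.00
Health Levy: 3.9% × $2200.00 = $85.80
Total: $291.00 + $85.80 = $376.80

$376.80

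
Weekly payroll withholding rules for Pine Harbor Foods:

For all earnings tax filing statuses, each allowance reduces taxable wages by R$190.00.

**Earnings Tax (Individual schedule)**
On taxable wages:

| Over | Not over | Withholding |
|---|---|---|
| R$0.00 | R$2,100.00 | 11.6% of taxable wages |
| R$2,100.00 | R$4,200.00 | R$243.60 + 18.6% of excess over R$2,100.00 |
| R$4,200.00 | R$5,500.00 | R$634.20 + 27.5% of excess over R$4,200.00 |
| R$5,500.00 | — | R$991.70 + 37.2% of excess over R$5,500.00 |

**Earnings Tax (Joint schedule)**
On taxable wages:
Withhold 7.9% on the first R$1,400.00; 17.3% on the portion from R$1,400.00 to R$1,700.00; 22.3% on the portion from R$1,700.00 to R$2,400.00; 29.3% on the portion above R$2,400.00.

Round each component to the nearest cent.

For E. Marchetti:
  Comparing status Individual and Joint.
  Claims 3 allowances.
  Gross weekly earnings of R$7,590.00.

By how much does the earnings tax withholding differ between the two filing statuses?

Earnings Tax (Individual): taxable = R$7,590.00 − 3×R$190.00 = R$7,020.00
  R$991.70 + 37.2% × (R$7,020.00 − R$5,500.00) = R$991.70 + 37.2% × R$1,520.00 = R$1,557.14
Earnings Tax (Joint): taxable = R$7,590.00 − 3×R$190.00 = R$7,020.00
  R$318.60 + 29.3% × (R$7,020.00 − R$2,400.00) = R$318.60 + 29.3% × R$4,620.00 = R$1,672.26
Difference: |R$1,557.14 − R$1,672.26| = R$115.12 (higher under Joint)

R$115.12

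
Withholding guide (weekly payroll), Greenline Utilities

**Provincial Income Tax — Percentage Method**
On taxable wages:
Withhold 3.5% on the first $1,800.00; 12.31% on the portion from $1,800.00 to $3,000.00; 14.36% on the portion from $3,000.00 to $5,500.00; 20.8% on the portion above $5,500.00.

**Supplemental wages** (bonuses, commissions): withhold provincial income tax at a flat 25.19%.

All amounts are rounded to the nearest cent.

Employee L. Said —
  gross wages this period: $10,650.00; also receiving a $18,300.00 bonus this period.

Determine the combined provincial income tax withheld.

$6,250.69

Provincial Income Tax: taxable = $10,650.00
  $569.72 + 20.8% × ($10,650.00 − $5,500.00) = $569.72 + 20.8% × $5,150.00 = $1,640.92
Supplemental (25.19% flat on bonus): 25.19% × $18,300.00 = $4,609.77
Total provincial income tax: $1,640.92 + $4,609.77 = $6,250.69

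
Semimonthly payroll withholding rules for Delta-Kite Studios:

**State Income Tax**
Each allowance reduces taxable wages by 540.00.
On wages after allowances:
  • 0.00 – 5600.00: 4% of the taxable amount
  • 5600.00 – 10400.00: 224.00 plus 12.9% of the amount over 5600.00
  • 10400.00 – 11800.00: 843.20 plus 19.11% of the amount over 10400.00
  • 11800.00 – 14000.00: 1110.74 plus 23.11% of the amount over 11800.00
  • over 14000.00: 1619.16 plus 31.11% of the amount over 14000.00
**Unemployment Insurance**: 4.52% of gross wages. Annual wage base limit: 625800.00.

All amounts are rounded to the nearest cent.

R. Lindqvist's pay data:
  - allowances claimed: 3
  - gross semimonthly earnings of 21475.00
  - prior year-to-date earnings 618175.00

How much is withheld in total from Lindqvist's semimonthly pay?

3785.30

State Income Tax: taxable = 21475.00 − 3×540.00 = 19855.00
  1619.16 + 31.11% × (19855.00 − 14000.00) = 1619.16 + 31.11% × 5855.00 = 3440.65
Unemployment Insurance: cap 625800.00 − YTD 618175.00 = 7625.00 subject; 4.52% × 7625.00 = 344.65
Total: 3440.65 + 344.65 = 3785.30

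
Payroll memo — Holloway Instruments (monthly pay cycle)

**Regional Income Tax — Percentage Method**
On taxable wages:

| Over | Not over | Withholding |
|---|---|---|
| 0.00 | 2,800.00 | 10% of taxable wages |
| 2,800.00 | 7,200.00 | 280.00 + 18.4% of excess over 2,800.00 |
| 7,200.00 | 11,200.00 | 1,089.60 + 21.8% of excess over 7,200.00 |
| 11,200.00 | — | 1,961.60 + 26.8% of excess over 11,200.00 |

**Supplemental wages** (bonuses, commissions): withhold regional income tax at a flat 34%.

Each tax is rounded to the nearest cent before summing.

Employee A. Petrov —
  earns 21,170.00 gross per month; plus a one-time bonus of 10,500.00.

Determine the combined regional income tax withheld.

8,203.56

Regional Income Tax: taxable = 21,170.00
  1,961.60 + 26.8% × (21,170.00 − 11,200.00) = 1,961.60 + 26.8% × 9,970.00 = 4,633.56
Supplemental (34% flat on bonus): 34% × 10,500.00 = 3,570.00
Total regional income tax: 4,633.56 + 3,570.00 = 8,203.56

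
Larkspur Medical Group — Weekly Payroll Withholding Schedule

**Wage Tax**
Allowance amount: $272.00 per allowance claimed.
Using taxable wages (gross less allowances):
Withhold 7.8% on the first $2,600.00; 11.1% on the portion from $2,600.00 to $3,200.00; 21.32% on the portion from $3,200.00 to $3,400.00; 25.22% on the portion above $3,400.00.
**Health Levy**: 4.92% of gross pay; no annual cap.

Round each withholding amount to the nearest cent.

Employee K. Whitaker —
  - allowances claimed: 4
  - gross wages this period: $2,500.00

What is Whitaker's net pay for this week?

Wage Tax: taxable = $2,500.00 − 4×$272.00 = $1,412.00
  7.8% × $1,412.00 = $110.14
Health Levy: 4.92% × $2,500.00 = $123.00
Total withheld: $110.14 + $123.00 = $233.14
Net pay: $2,500.00 − $233.14 = $2,266.86

$2,266.86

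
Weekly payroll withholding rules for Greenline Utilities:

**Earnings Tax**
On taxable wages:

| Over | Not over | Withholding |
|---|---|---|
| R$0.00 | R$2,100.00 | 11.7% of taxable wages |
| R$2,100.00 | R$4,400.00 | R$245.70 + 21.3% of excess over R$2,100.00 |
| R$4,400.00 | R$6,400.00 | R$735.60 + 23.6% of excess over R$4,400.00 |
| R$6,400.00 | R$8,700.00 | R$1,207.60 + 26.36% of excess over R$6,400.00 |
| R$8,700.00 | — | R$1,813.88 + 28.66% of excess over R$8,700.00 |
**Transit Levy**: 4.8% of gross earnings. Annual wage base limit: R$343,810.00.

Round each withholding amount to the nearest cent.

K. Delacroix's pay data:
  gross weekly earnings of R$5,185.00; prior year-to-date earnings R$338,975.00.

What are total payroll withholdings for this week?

R$1,152.94

Earnings Tax: taxable = R$5,185.00
  R$735.60 + 23.6% × (R$5,185.00 − R$4,400.00) = R$735.60 + 23.6% × R$785.00 = R$920.86
Transit Levy: cap R$343,810.00 − YTD R$338,975.00 = R$4,835.00 subject; 4.8% × R$4,835.00 = R$232.08
Total: R$920.86 + R$232.08 = R$1,152.94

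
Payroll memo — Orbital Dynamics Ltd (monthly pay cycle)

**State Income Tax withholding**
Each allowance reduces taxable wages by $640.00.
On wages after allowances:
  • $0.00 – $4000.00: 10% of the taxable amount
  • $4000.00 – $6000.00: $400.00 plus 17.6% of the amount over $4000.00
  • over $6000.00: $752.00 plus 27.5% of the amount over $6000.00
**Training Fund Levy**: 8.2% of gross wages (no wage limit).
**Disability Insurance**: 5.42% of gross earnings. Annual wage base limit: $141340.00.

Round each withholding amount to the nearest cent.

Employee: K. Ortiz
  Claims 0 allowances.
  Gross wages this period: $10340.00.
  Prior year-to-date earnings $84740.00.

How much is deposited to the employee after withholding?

State Income Tax: taxable = $10340.00
  $752.00 + 27.5% × ($10340.00 − $6000.00) = $752.00 + 27.5% × $4340.00 = $1945.50
Training Fund Levy: 8.2% × $10340.00 = $847.88
Disability Insurance: 5.42% × $10340.00 = $560.43
Total withheld: $1945.50 + $847.88 + $560.43 = $3353.81
Net pay: $10340.00 − $3353.81 = $6986.19

$6986.19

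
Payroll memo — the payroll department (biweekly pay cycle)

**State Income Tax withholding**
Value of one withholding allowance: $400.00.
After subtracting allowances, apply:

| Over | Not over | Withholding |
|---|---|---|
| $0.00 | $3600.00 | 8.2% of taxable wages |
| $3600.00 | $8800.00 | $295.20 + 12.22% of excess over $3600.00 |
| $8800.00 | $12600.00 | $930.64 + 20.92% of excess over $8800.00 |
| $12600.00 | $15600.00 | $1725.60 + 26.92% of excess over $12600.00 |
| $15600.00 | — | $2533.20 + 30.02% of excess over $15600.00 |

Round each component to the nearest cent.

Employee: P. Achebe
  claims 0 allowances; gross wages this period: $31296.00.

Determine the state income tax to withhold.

$7245.14

State Income Tax: taxable = $31296.00
  $2533.20 + 30.02% × ($31296.00 − $15600.00) = $2533.20 + 30.02% × $15696.00 = $7245.14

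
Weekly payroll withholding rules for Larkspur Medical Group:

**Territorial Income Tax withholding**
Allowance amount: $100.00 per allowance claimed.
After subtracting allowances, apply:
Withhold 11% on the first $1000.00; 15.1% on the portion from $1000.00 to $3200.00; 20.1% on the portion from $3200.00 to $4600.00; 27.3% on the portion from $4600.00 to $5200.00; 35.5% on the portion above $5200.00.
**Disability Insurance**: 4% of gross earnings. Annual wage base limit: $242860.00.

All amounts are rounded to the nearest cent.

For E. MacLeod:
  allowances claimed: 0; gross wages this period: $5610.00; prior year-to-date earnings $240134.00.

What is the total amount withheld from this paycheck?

$1141.99

Territorial Income Tax: taxable = $5610.00
  $887.40 + 35.5% × ($5610.00 − $5200.00) = $887.40 + 35.5% × $410.00 = $1032.95
Disability Insurance: cap $242860.00 − YTD $240134.00 = $2726.00 subject; 4% × $2726.00 = $109.04
Total: $1032.95 + $109.04 = $1141.99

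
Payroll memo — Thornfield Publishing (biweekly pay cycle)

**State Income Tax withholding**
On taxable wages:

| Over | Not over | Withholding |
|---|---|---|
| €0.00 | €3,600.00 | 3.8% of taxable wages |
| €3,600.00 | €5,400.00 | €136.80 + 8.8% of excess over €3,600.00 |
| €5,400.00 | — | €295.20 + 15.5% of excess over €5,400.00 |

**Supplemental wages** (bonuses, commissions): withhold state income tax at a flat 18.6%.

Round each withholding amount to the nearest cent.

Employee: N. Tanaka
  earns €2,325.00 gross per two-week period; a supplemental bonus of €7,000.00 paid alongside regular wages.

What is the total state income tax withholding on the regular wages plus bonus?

State Income Tax: taxable = €2,325.00
  3.8% × €2,325.00 = €88.35
Supplemental (18.6% flat on bonus): 18.6% × €7,000.00 = €1,302.00
Total state income tax: €88.35 + €1,302.00 = €1,390.35

€1,390.35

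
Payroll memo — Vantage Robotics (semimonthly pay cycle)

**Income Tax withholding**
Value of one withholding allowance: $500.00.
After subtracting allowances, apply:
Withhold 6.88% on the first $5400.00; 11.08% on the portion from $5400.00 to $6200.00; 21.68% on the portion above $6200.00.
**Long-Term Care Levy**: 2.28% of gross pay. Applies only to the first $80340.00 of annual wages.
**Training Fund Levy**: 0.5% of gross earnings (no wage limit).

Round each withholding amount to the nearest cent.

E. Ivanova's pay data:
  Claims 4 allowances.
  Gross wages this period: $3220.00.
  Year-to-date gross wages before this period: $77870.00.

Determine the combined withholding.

Income Tax: taxable = $3220.00 − 4×$500.00 = $1220.00
  6.88% × $1220.00 = $83.94
Long-Term Care Levy: cap $80340.00 − YTD $77870.00 = $2470.00 subject; 2.28% × $2470.00 = $56.32
Training Fund Levy: 0.5% × $3220.00 = $16.10
Total: $83.94 + $56.32 + $16.10 = $156.36

$156.36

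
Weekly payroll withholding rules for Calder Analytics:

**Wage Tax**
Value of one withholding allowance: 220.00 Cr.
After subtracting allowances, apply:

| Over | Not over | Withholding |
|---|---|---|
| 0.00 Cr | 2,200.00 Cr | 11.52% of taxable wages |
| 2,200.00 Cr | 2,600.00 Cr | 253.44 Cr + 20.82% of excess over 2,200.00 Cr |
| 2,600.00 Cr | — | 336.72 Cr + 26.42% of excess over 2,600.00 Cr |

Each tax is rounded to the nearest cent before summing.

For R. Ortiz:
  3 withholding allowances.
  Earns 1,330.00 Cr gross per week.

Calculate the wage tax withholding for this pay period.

77.18 Cr

Wage Tax: taxable = 1,330.00 Cr − 3×220.00 Cr = 670.00 Cr
  11.52% × 670.00 Cr = 77.18 Cr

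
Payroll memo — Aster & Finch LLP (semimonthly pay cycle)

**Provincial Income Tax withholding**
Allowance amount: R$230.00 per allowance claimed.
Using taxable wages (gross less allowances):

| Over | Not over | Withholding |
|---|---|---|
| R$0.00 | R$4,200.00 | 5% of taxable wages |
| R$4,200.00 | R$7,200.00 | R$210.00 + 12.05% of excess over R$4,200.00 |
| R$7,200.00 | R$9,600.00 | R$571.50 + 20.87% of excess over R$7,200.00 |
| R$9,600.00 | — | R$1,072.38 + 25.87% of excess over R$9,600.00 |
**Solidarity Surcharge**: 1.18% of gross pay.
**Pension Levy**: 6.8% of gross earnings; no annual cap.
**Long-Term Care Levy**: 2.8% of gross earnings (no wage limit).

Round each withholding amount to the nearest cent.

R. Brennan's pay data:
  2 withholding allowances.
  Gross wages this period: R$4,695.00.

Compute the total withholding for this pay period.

Provincial Income Tax: taxable = R$4,695.00 − 2×R$230.00 = R$4,235.00
  R$210.00 + 12.05% × (R$4,235.00 − R$4,200.00) = R$210.00 + 12.05% × R$35.00 = R$214.22
Solidarity Surcharge: 1.18% × R$4,695.00 = R$55.40
Pension Levy: 6.8% × R$4,695.00 = R$319.26
Long-Term Care Levy: 2.8% × R$4,695.00 = R$131.46
Total: R$214.22 + R$55.40 + R$319.26 + R$131.46 = R$720.34

R$720.34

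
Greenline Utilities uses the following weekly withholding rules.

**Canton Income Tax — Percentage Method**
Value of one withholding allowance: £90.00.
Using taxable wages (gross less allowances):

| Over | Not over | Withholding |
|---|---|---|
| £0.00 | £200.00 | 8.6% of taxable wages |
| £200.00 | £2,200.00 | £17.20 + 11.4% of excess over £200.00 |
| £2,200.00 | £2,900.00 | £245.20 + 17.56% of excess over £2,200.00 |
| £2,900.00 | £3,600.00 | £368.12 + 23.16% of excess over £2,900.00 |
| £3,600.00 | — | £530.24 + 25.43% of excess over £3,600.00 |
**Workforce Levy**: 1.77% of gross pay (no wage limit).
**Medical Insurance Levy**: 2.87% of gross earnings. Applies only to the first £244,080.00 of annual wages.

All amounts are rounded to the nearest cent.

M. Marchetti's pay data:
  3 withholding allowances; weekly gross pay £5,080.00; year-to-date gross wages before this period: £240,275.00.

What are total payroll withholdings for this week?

Canton Income Tax: taxable = £5,080.00 − 3×£90.00 = £4,810.00
  £530.24 + 25.43% × (£4,810.00 − £3,600.00) = £530.24 + 25.43% × £1,210.00 = £837.94
Workforce Levy: 1.77% × £5,080.00 = £89.92
Medical Insurance Levy: cap £244,080.00 − YTD £240,275.00 = £3,805.00 subject; 2.87% × £3,805.00 = £109.20
Total: £837.94 + £89.92 + £109.20 = £1,037.06

£1,037.06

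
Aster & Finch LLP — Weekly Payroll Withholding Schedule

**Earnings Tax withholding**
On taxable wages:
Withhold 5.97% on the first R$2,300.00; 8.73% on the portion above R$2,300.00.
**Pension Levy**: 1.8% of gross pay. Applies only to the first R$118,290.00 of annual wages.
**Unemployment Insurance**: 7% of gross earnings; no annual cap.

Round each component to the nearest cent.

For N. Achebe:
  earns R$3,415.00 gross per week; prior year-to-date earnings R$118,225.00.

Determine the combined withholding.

R$474.87

Earnings Tax: taxable = R$3,415.00
  R$137.31 + 8.73% × (R$3,415.00 − R$2,300.00) = R$137.31 + 8.73% × R$1,115.00 = R$234.65
Pension Levy: cap R$118,290.00 − YTD R$118,225.00 = R$65.00 subject; 1.8% × R$65.00 = R$1.17
Unemployment Insurance: 7% × R$3,415.00 = R$239.05
Total: R$234.65 + R$1.17 + R$239.05 = R$474.87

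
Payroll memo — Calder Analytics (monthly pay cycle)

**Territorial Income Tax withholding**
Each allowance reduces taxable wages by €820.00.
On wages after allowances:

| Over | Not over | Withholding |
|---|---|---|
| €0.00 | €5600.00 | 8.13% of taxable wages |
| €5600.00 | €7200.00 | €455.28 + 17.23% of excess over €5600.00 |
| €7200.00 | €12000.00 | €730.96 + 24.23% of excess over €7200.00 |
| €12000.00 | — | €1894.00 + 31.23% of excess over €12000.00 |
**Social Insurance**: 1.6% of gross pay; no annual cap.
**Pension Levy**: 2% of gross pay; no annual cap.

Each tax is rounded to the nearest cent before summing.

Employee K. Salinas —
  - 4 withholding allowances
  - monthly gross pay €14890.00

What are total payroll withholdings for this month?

Territorial Income Tax: taxable = €14890.00 − 4×€820.00 = €11610.00
  €730.96 + 24.23% × (€11610.00 − €7200.00) = €730.96 + 24.23% × €4410.00 = €1799.50
Social Insurance: 1.6% × €14890.00 = €238.24
Pension Levy: 2% × €14890.00 = €297.80
Total: €1799.50 + €238.24 + €297.80 = €2335.54

€2335.54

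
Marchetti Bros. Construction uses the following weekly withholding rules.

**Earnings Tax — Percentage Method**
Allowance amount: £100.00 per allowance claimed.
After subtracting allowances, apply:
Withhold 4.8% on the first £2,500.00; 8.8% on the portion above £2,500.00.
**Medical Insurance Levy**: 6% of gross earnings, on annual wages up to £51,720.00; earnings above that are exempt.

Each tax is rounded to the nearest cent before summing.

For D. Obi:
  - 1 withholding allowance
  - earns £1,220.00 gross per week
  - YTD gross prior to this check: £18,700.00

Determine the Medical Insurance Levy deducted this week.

£73.20

Medical Insurance Levy: 6% × £1,220.00 = £73.20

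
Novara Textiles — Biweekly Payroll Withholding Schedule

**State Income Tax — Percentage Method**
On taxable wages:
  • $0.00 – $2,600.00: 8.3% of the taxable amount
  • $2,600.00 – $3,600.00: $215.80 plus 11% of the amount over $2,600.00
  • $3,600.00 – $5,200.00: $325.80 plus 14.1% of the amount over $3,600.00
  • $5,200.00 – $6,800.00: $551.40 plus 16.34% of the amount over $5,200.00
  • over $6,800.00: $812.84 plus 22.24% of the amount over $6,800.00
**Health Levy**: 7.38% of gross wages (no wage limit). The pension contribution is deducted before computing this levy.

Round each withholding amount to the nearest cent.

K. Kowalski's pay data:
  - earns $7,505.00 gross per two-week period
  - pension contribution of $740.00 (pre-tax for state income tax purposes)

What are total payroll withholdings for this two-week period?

State Income Tax: taxable = $7,505.00 − $740.00 = $6,765.00
  $551.40 + 16.34% × ($6,765.00 − $5,200.00) = $551.40 + 16.34% × $1,565.00 = $807.12
Health Levy: 7.38% × $6,765.00 = $499.26
Total: $807.12 + $499.26 = $1,306.38

$1,306.38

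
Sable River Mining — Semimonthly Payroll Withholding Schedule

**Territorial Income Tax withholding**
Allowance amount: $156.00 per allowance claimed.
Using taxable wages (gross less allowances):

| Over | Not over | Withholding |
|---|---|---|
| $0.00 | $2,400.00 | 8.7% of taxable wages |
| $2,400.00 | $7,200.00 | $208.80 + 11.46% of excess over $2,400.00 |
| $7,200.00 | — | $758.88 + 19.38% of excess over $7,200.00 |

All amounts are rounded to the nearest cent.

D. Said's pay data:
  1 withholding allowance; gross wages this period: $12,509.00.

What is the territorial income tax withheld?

Territorial Income Tax: taxable = $12,509.00 − 1×$156.00 = $12,353.00
  $758.88 + 19.38% × ($12,353.00 − $7,200.00) = $758.88 + 19.38% × $5,153.00 = $1,757.53

$1,757.53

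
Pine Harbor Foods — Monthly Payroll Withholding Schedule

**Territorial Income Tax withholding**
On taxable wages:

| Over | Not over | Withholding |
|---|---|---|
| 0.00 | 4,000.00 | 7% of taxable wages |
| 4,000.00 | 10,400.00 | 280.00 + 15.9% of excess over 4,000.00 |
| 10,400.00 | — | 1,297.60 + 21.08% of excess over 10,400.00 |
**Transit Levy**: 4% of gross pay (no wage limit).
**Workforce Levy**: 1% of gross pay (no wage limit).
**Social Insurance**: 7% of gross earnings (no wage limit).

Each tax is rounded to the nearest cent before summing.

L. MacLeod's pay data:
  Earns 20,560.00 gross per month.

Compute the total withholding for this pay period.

Territorial Income Tax: taxable = 20,560.00
  1,297.60 + 21.08% × (20,560.00 − 10,400.00) = 1,297.60 + 21.08% × 10,160.00 = 3,439.33
Transit Levy: 4% × 20,560.00 = 822.40
Workforce Levy: 1% × 20,560.00 = 205.60
Social Insurance: 7% × 20,560.00 = 1,439.20
Total: 3,439.33 + 822.40 + 205.60 + 1,439.20 = 5,906.53

5,906.53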